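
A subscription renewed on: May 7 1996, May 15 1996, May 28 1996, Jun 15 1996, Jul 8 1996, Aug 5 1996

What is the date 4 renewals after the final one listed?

Jan 14 1997

The spacing grows by 5 each time: 8, 13, 18, 23, 28 days.
Next gap: 33 days. Aug 5 1996 + 33 days = Sep 7 1996.
Next gap: 38 days. Sep 7 1996 + 38 days = Oct 15 1996.
Next gap: 43 days. Oct 15 1996 + 43 days = Nov 27 1996.
Next gap: 48 days. Nov 27 1996 + 48 days = Jan 14 1997.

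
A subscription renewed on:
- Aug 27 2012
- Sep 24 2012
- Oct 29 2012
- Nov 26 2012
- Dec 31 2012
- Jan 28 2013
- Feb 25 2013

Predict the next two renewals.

Mar 25 2013, Apr 29 2013

These are Mondays with 28, 35, 28, 35, 28, 28-day gaps.
Each is the final Monday of its month — Oct 29 2012 is past the 28th, so '4th Monday' doesn't fit.
March 2013 ends with Monday Mar 25 2013.
April 2013 ends with Monday Apr 29 2013.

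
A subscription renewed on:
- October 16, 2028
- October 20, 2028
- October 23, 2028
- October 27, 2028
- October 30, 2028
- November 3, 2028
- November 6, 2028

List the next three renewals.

Every event lands on a Monday or Friday (gaps cycle 4, 3, 4, 3, 4, 3).
So the schedule is: every Monday and Friday.
The following Friday is November 10, 2028.
Next Monday: November 13, 2028.
Next Friday: November 17, 2028.

November 10, 2028; November 13, 2028; November 17, 2028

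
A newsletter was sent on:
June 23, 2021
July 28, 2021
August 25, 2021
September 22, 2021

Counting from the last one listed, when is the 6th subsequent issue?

All dates are Wednesdays, 35, 28, 28 days apart.
Specifically, the 4th Wednesday of each month.
4th Wednesday of October 2021: October 27, 2021.
November 2021 — 4th Wednesday is November 24, 2021.
4th Wednesday of December 2021: December 22, 2021.
4th Wednesday of January 2022: January 26, 2022.
4th Wednesday of February 2022: February 23, 2022.
4th Wednesday of March 2022: March 23, 2022.

March 23, 2022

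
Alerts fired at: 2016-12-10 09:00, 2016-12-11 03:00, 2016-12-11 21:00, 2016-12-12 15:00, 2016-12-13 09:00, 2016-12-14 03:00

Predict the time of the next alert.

The interval is a steady 18 hours (18, 18, 18, 18, 18).
2016-12-14 03:00 + 18 h = 2016-12-14 21:00.

2016-12-14 21:00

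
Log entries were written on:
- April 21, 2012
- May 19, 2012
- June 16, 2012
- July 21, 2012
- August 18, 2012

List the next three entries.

These are Saturdays at 28- or 35-day spacing (28, 28, 35, 28).
The pattern: 3rd Saturday of the month.
3rd Saturday of September 2012: September 15, 2012.
3rd Saturday of October 2012: October 20, 2012.
November 2012 — 3rd Saturday is November 17, 2012.

September 15, 2012; October 20, 2012; November 17, 2012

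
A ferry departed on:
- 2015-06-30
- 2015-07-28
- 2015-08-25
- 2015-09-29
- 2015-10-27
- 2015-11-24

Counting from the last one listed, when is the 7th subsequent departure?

2016-06-28

Every date is a Tuesday; gaps 28, 28, 35, 28, 28 days.
Each is the last Tuesday of its month (at least one falls on the 29th or later, ruling out '4th Tuesday').
Last Tuesday of December 2015: 2015-12-29.
January 2016 ends with Tuesday 2016-01-26.
Last Tuesday of February 2016: 2016-02-23.
March 2016 ends with Tuesday 2016-03-29.
Last Tuesday of April 2016: 2016-04-26.
May 2016 ends with Tuesday 2016-05-31.
June 2016 ends with Tuesday 2016-06-28.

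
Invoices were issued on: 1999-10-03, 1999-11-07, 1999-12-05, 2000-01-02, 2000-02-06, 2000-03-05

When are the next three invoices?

Gaps: 35, 28, 28, 35, 28 days — a mix of 28 and 35. Every date is a Sunday.
Each is the 1st Sunday of its month.
1st Sunday of April 2000: 2000-04-02.
1st Sunday of May 2000: 2000-05-07.
1st Sunday of June 2000: 2000-06-04.

2000-04-02, 2000-05-07, 2000-06-04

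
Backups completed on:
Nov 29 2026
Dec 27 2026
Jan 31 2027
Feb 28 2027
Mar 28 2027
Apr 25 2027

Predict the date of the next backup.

May 30 2027

Every date is a Sunday; gaps 28, 35, 28, 28, 28 days.
Each is the last Sunday of its month (at least one falls on the 29th or later, ruling out '4th Sunday').
May 2027 ends with Sunday May 30 2027.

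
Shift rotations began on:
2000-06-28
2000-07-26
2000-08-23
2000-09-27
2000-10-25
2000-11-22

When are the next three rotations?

Gaps: 28, 28, 35, 28, 28 days — a mix of 28 and 35. Every date is a Wednesday.
Each is the 4th Wednesday of its month.
December 2000 — 4th Wednesday is 2000-12-27.
4th Wednesday of January 2001: 2001-01-24.
4th Wednesday of February 2001: 2001-02-28.

2000-12-27, 2001-01-24, 2001-02-28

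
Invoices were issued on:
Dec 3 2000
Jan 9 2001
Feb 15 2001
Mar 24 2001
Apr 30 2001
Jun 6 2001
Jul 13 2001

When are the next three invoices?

Aug 19 2001, Sep 25 2001, Nov 1 2001

Gaps between consecutive events: 37, 37, 37, 37, 37, 37 days — a constant 37-day interval.
Jul 13 2001 + 37 days = Aug 19 2001.
Aug 19 2001 + 37 days = Sep 25 2001.
Sep 25 2001 + 37 days = Nov 1 2001.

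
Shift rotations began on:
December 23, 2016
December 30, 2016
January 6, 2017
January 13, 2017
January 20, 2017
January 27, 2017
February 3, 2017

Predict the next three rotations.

February 10, 2017; February 17, 2017; February 24, 2017

Every event comes 7 days after the last (7, 7, 7, 7, 7, 7).
February 3, 2017 + 7 days = February 10, 2017.
February 10, 2017 + 7 days = February 17, 2017.
February 17, 2017 + 7 days = February 24, 2017.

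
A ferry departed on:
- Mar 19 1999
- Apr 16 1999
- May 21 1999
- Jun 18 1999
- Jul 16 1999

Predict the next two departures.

Aug 20 1999, Sep 17 1999

Gaps: 28, 35, 28, 28 days — a mix of 28 and 35. Every date is a Friday.
Each is the 3rd Friday of its month.
3rd Friday of August 1999: Aug 20 1999.
3rd Friday of September 1999: Sep 17 1999.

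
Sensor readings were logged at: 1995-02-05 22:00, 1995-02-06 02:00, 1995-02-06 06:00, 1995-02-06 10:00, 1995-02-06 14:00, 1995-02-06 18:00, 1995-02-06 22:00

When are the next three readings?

1995-02-07 02:00, 1995-02-07 06:00, 1995-02-07 10:00

Spacing: 4, 4, 4, 4, 4, 4 h — constant 4 h.
1995-02-06 22:00 + 4 h = 1995-02-07 02:00.
1995-02-07 02:00 + 4 h = 1995-02-07 06:00.
1995-02-07 06:00 + 4 h = 1995-02-07 10:00.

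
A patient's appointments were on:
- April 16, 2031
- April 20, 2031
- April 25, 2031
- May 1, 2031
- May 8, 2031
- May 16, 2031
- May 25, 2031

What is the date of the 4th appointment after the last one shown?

July 10, 2031

Intervals are 4, 5, 6, 7, 8, 9 days — an arithmetic progression with common difference 1.
Next gap: 10 days. May 25, 2031 + 10 days = June 4, 2031.
Next gap: 11 days. June 4, 2031 + 11 days = June 15, 2031.
Next gap: 12 days. June 15, 2031 + 12 days = June 27, 2031.
Next gap: 13 days. June 27, 2031 + 13 days = July 10, 2031.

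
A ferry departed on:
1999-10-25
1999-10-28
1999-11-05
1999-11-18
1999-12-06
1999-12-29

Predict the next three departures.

2000-01-26, 2000-02-28, 2000-04-06

Intervals are 3, 8, 13, 18, 23 days — an arithmetic progression with common difference 5.
Next gap: 28 days. 1999-12-29 + 28 days = 2000-01-26.
Next gap: 33 days. 2000-01-26 + 33 days = 2000-02-28.
Next gap: 38 days. 2000-02-28 + 38 days = 2000-04-06.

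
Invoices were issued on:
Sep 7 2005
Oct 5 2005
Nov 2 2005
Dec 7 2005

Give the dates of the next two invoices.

Gaps: 28, 28, 35 days — a mix of 28 and 35. Every date is a Wednesday.
Each is the 1st Wednesday of its month.
January 2006 — 1st Wednesday is Jan 4 2006.
February 2006 — 1st Wednesday is Feb 1 2006.

Jan 4 2006, Feb 1 2006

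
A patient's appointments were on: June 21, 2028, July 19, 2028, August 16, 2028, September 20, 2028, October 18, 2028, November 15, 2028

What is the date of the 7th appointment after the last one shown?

June 20, 2029

Gaps: 28, 28, 35, 28, 28 days — a mix of 28 and 35. Every date is a Wednesday.
Each is the 3rd Wednesday of its month.
December 2028 — 3rd Wednesday is December 20, 2028.
3rd Wednesday of January 2029: January 17, 2029.
February 2029 — 3rd Wednesday is February 21, 2029.
March 2029 — 3rd Wednesday is March 21, 2029.
3rd Wednesday of April 2029: April 18, 2029.
3rd Wednesday of May 2029: May 16, 2029.
3rd Wednesday of June 2029: June 20, 2029.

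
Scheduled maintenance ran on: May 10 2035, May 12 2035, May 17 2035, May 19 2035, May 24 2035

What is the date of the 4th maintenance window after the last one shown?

Jun 7 2035

The gap pattern 2, 5, 2, 5 repeats every 2 events.
These are the Thursdays and Saturdays of each week.
Next Saturday: May 26 2035.
Next Thursday: May 31 2035.
Next Saturday: Jun 2 2035.
Next Thursday: Jun 7 2035.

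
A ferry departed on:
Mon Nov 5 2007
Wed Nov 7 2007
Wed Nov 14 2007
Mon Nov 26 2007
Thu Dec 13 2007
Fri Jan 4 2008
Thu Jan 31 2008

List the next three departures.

Gaps: 2, 7, 12, 17, 22, 27 days — each gap is 5 larger than the previous one.
Next gap: 32 days. Thu Jan 31 2008 + 32 days = Mon Mar 3 2008.
Next gap: 37 days. Mon Mar 3 2008 + 37 days = Wed Apr 9 2008.
Next gap: 42 days. Wed Apr 9 2008 + 42 days = Wed May 21 2008.

Mon Mar 3 2008, Wed Apr 9 2008, Wed May 21 2008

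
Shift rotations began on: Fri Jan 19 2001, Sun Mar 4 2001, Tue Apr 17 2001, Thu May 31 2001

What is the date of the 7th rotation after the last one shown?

Gaps between consecutive events: 44, 44, 44 days — a constant 44-day interval.
Thu May 31 2001 + 44 days = Sat Jul 14 2001.
Sat Jul 14 2001 + 44 days = Mon Aug 27 2001.
Mon Aug 27 2001 + 44 days = Wed Oct 10 2001.
Wed Oct 10 2001 + 44 days = Fri Nov 23 2001.
Fri Nov 23 2001 + 44 days = Sun Jan 6 2002.
Sun Jan 6 2002 + 44 days = Tue Feb 19 2002.
Tue Feb 19 2002 + 44 days = Thu Apr 4 2002.

Thu Apr 4 2002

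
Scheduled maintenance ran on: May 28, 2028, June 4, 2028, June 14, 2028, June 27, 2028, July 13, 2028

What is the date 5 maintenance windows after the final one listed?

November 15, 2028

Gaps: 7, 10, 13, 16 days — each gap is 3 larger than the previous one.
Next gap: 19 days. July 13, 2028 + 19 days = August 1, 2028.
Next gap: 22 days. August 1, 2028 + 22 days = August 23, 2028.
Next gap: 25 days. August 23, 2028 + 25 days = September 17, 2028.
Next gap: 28 days. September 17, 2028 + 28 days = October 15, 2028.
Next gap: 31 days. October 15, 2028 + 31 days = November 15, 2028.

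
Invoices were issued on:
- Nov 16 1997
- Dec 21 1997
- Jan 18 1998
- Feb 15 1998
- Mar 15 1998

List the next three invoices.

Apr 19 1998, May 17 1998, Jun 21 1998

These are Sundays at 28- or 35-day spacing (35, 28, 28, 28).
The pattern: 3rd Sunday of the month.
3rd Sunday of April 1998: Apr 19 1998.
3rd Sunday of May 1998: May 17 1998.
June 1998 — 3rd Sunday is Jun 21 1998.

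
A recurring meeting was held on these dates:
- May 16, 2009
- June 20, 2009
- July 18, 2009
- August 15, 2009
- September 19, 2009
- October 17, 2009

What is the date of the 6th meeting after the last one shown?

April 17, 2010

All dates are Saturdays, 35, 28, 28, 35, 28 days apart.
Specifically, the 3rd Saturday of each month.
November 2009 — 3rd Saturday is November 21, 2009.
3rd Saturday of December 2009: December 19, 2009.
January 2010 — 3rd Saturday is January 16, 2010.
3rd Saturday of February 2010: February 20, 2010.
3rd Saturday of March 2010: March 20, 2010.
April 2010 — 3rd Saturday is April 17, 2010.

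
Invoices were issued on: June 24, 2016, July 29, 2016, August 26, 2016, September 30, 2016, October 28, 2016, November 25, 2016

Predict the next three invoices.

December 30, 2016; January 27, 2017; February 24, 2017

Every date is a Friday; gaps 35, 28, 35, 28, 28 days.
Each is the last Friday of its month (at least one falls on the 29th or later, ruling out '4th Friday').
Last Friday of December 2016: December 30, 2016.
January 2017 ends with Friday January 27, 2017.
Last Friday of February 2017: February 24, 2017.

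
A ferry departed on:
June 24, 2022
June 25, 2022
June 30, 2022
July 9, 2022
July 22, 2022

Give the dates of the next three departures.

August 8, 2022; August 29, 2022; September 23, 2022

The spacing grows by 4 each time: 1, 5, 9, 13 days.
Next gap: 17 days. July 22, 2022 + 17 days = August 8, 2022.
Next gap: 21 days. August 8, 2022 + 21 days = August 29, 2022.
Next gap: 25 days. August 29, 2022 + 25 days = September 23, 2022.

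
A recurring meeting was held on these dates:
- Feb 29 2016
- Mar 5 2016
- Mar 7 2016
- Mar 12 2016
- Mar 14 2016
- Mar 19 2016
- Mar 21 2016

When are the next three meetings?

Every event lands on a Monday or Saturday (gaps cycle 5, 2, 5, 2, 5, 2).
So the schedule is: every Monday and Saturday.
The following Saturday is Mar 26 2016.
Next Monday: Mar 28 2016.
The following Saturday is Apr 2 2016.

Mar 26 2016, Mar 28 2016, Apr 2 2016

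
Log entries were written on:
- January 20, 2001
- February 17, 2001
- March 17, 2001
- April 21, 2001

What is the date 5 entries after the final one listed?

These are Saturdays at 28- or 35-day spacing (28, 28, 35).
The pattern: 3rd Saturday of the month.
3rd Saturday of May 2001: May 19, 2001.
June 2001 — 3rd Saturday is June 16, 2001.
July 2001 — 3rd Saturday is July 21, 2001.
August 2001 — 3rd Saturday is August 18, 2001.
3rd Saturday of September 2001: September 15, 2001.

September 15, 2001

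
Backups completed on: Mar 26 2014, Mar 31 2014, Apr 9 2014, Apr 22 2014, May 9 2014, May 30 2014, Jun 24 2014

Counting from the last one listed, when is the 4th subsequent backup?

Nov 11 2014

Gaps: 5, 9, 13, 17, 21, 25 days — each gap is 4 larger than the previous one.
Next gap: 29 days. Jun 24 2014 + 29 days = Jul 23 2014.
Next gap: 33 days. Jul 23 2014 + 33 days = Aug 25 2014.
Next gap: 37 days. Aug 25 2014 + 37 days = Oct 1 2014.
Next gap: 41 days. Oct 1 2014 + 41 days = Nov 11 2014.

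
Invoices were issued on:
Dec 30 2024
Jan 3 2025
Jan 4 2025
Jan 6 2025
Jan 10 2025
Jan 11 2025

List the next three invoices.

Jan 13 2025, Jan 17 2025, Jan 18 2025

The gap pattern 4, 1, 2, 4, 1 repeats every 3 events.
These are the Mondays, Fridays and Saturdays of each week.
The following Monday is Jan 13 2025.
The following Friday is Jan 17 2025.
Next Saturday: Jan 18 2025.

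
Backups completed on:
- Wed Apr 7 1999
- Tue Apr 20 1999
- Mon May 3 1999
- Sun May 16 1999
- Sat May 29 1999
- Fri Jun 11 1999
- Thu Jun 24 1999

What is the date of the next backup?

The spacing is 13, 13, 13, 13, 13, 13 days — always 13 days.
Thu Jun 24 1999 + 13 days = Wed Jul 7 1999.

Wed Jul 7 1999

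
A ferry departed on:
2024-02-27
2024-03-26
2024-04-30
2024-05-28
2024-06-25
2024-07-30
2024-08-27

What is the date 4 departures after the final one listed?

2024-12-31

All Tuesdays; the gaps (28, 35, 28, 28, 35, 28) vary with month length.
This is the last Tuesday of each month.
September 2024 ends with Tuesday 2024-09-24.
Last Tuesday of October 2024: 2024-10-29.
Last Tuesday of November 2024: 2024-11-26.
Last Tuesday of December 2024: 2024-12-31.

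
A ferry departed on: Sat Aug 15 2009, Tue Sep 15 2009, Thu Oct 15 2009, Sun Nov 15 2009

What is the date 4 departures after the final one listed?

Mon Mar 15 2010

Each date is the 15th; the gaps (31, 30, 31) track the month lengths.
The rule is the 15th of each month.
Next: December 2009 → Tue Dec 15 2009.
Next: January 2010 → Fri Jan 15 2010.
Next: February 2010 → Mon Feb 15 2010.
March 2010: Mon Mar 15 2010.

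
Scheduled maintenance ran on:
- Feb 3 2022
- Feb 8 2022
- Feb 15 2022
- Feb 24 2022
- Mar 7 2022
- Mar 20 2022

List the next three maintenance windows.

Gaps: 5, 7, 9, 11, 13 days — each gap is 2 larger than the previous one.
Next gap: 15 days. Mar 20 2022 + 15 days = Apr 4 2022.
Next gap: 17 days. Apr 4 2022 + 17 days = Apr 21 2022.
Next gap: 19 days. Apr 21 2022 + 19 days = May 10 2022.

Apr 4 2022, Apr 21 2022, May 10 2022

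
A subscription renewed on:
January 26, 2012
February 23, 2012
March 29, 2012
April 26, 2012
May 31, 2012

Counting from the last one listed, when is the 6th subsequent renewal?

November 29, 2012

These are Thursdays with 28, 35, 28, 35-day gaps.
Each is the final Thursday of its month — March 29, 2012 is past the 28th, so '4th Thursday' doesn't fit.
June 2012 ends with Thursday June 28, 2012.
Last Thursday of July 2012: July 26, 2012.
Last Thursday of August 2012: August 30, 2012.
Last Thursday of September 2012: September 27, 2012.
Last Thursday of October 2012: October 25, 2012.
Last Thursday of November 2012: November 29, 2012.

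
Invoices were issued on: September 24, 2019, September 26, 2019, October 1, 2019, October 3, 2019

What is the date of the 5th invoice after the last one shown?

October 22, 2019

Gaps: 2, 5, 2 days — not constant, but cyclic with period 2.
The events fall on every Tuesday and Thursday.
Next Tuesday: October 8, 2019.
Next Thursday: October 10, 2019.
Next Tuesday: October 15, 2019.
The following Thursday is October 17, 2019.
Next Tuesday: October 22, 2019.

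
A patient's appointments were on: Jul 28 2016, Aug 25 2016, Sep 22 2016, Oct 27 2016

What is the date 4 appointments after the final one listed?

Feb 23 2017

These are Thursdays at 28- or 35-day spacing (28, 28, 35).
The pattern: 4th Thursday of the month.
November 2016 — 4th Thursday is Nov 24 2016.
December 2016 — 4th Thursday is Dec 22 2016.
January 2017 — 4th Thursday is Jan 26 2017.
February 2017 — 4th Thursday is Feb 23 2017.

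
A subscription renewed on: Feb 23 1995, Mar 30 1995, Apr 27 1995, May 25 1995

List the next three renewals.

Jun 29 1995, Jul 27 1995, Aug 31 1995

Every date is a Thursday; gaps 35, 28, 28 days.
Each is the last Thursday of its month (at least one falls on the 29th or later, ruling out '4th Thursday').
Last Thursday of June 1995: Jun 29 1995.
Last Thursday of July 1995: Jul 27 1995.
Last Thursday of August 1995: Aug 31 1995.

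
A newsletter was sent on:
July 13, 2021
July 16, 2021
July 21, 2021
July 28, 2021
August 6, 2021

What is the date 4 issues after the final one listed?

October 1, 2021

The spacing grows by 2 each time: 3, 5, 7, 9 days.
Next gap: 11 days. August 6, 2021 + 11 days = August 17, 2021.
Next gap: 13 days. August 17, 2021 + 13 days = August 30, 2021.
Next gap: 15 days. August 30, 2021 + 15 days = September 14, 2021.
Next gap: 17 days. September 14, 2021 + 17 days = October 1, 2021.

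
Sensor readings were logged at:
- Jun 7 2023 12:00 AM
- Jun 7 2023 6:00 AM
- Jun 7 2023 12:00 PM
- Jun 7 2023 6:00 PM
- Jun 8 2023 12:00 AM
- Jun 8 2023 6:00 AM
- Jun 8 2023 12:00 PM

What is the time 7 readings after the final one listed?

Jun 10 2023 6:00 AM

The interval is a steady 6 hours (6, 6, 6, 6, 6, 6).
Jun 8 2023 12:00 PM + 6 h = Jun 8 2023 6:00 PM.
Jun 8 2023 6:00 PM + 6 h = Jun 9 2023 12:00 AM.
Jun 9 2023 12:00 AM + 6 h = Jun 9 2023 6:00 AM.
Jun 9 2023 6:00 AM + 6 h = Jun 9 2023 12:00 PM.
Jun 9 2023 12:00 PM + 6 h = Jun 9 2023 6:00 PM.
Jun 9 2023 6:00 PM + 6 h = Jun 10 2023 12:00 AM.
Jun 10 2023 12:00 AM + 6 h = Jun 10 2023 6:00 AM.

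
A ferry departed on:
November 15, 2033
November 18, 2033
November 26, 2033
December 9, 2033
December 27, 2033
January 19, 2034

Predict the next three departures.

February 16, 2034; March 21, 2034; April 28, 2034

Gaps: 3, 8, 13, 18, 23 days — each gap is 5 larger than the previous one.
Next gap: 28 days. January 19, 2034 + 28 days = February 16, 2034.
Next gap: 33 days. February 16, 2034 + 33 days = March 21, 2034.
Next gap: 38 days. March 21, 2034 + 38 days = April 28, 2034.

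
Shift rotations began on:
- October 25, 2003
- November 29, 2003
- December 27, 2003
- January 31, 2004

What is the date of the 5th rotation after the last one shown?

These are Saturdays with 35, 28, 35-day gaps.
Each is the final Saturday of its month — November 29, 2003 is past the 28th, so '4th Saturday' doesn't fit.
Last Saturday of February 2004: February 28, 2004.
Last Saturday of March 2004: March 27, 2004.
Last Saturday of April 2004: April 24, 2004.
Last Saturday of May 2004: May 29, 2004.
Last Saturday of June 2004: June 26, 2004.

June 26, 2004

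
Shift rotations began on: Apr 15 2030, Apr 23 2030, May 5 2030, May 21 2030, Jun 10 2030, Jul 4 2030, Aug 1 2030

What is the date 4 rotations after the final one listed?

Dec 31 2030

Gaps: 8, 12, 16, 20, 24, 28 days — each gap is 4 larger than the previous one.
Next gap: 32 days. Aug 1 2030 + 32 days = Sep 2 2030.
Next gap: 36 days. Sep 2 2030 + 36 days = Oct 8 2030.
Next gap: 40 days. Oct 8 2030 + 40 days = Nov 17 2030.
Next gap: 44 days. Nov 17 2030 + 44 days = Dec 31 2030.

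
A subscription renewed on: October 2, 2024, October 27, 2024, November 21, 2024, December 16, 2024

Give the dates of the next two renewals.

January 10, 2025; February 4, 2025

The spacing is 25, 25, 25 days — always 25 days.
December 16, 2024 + 25 days = January 10, 2025.
January 10, 2025 + 25 days = February 4, 2025.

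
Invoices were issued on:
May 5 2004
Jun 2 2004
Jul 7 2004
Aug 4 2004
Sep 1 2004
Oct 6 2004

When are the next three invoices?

Nov 3 2004, Dec 1 2004, Jan 5 2005

These are Wednesdays at 28- or 35-day spacing (28, 35, 28, 28, 35).
The pattern: 1st Wednesday of the month.
1st Wednesday of November 2004: Nov 3 2004.
December 2004 — 1st Wednesday is Dec 1 2004.
1st Wednesday of January 2005: Jan 5 2005.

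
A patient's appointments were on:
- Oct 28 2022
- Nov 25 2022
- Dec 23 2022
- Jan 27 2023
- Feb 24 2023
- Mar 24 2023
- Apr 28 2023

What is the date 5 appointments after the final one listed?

Sep 22 2023

Gaps: 28, 28, 35, 28, 28, 35 days — a mix of 28 and 35. Every date is a Friday.
Each is the 4th Friday of its month.
May 2023 — 4th Friday is May 26 2023.
4th Friday of June 2023: Jun 23 2023.
July 2023 — 4th Friday is Jul 28 2023.
4th Friday of August 2023: Aug 25 2023.
4th Friday of September 2023: Sep 22 2023.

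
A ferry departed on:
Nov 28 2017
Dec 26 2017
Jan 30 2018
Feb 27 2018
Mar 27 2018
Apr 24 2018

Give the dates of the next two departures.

May 29 2018, Jun 26 2018

Every date is a Tuesday; gaps 28, 35, 28, 28, 28 days.
Each is the last Tuesday of its month (at least one falls on the 29th or later, ruling out '4th Tuesday').
Last Tuesday of May 2018: May 29 2018.
June 2018 ends with Tuesday Jun 26 2018.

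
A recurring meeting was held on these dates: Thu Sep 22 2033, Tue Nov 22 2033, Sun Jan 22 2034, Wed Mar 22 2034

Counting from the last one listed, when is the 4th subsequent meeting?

Wed Nov 22 2034

The day-of-month is always 22 (61, 61, 59 days between events).
So this recurs on the 22nd of every 2 months.
May 2034: Mon May 22 2034.
July 2034: Sat Jul 22 2034.
September 2034: Fri Sep 22 2034.
Next: November 2034 → Wed Nov 22 2034.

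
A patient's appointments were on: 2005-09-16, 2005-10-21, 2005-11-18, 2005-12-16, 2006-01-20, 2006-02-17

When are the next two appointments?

All dates are Fridays, 35, 28, 28, 35, 28 days apart.
Specifically, the 3rd Friday of each month.
March 2006 — 3rd Friday is 2006-03-17.
3rd Friday of April 2006: 2006-04-21.

2006-03-17, 2006-04-21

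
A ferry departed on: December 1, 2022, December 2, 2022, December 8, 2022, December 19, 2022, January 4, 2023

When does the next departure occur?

January 25, 2023

Intervals are 1, 6, 11, 16 days — an arithmetic progression with common difference 5.
Next gap: 21 days. January 4, 2023 + 21 days = January 25, 2023.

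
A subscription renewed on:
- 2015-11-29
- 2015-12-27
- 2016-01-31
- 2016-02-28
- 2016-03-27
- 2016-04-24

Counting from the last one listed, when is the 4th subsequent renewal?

2016-08-28

Every date is a Sunday; gaps 28, 35, 28, 28, 28 days.
Each is the last Sunday of its month (at least one falls on the 29th or later, ruling out '4th Sunday').
May 2016 ends with Sunday 2016-05-29.
Last Sunday of June 2016: 2016-06-26.
July 2016 ends with Sunday 2016-07-31.
August 2016 ends with Sunday 2016-08-28.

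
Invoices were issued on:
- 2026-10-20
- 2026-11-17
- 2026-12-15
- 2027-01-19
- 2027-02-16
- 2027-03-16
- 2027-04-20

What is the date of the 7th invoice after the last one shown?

These are Tuesdays at 28- or 35-day spacing (28, 28, 35, 28, 28, 35).
The pattern: 3rd Tuesday of the month.
3rd Tuesday of May 2027: 2027-05-18.
3rd Tuesday of June 2027: 2027-06-15.
July 2027 — 3rd Tuesday is 2027-07-20.
3rd Tuesday of August 2027: 2027-08-17.
September 2027 — 3rd Tuesday is 2027-09-21.
3rd Tuesday of October 2027: 2027-10-19.
November 2027 — 3rd Tuesday is 2027-11-16.

2027-11-16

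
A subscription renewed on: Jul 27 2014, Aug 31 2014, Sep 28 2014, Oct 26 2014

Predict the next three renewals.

These are Sundays with 35, 28, 28-day gaps.
Each is the final Sunday of its month — Aug 31 2014 is past the 28th, so '4th Sunday' doesn't fit.
November 2014 ends with Sunday Nov 30 2014.
Last Sunday of December 2014: Dec 28 2014.
Last Sunday of January 2015: Jan 25 2015.

Nov 30 2014, Dec 28 2014, Jan 25 2015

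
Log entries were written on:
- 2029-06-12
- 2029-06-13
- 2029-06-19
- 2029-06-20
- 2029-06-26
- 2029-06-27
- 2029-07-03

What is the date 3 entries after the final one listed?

The gap pattern 1, 6, 1, 6, 1, 6 repeats every 2 events.
These are the Tuesdays and Wednesdays of each week.
The following Wednesday is 2029-07-04.
The following Tuesday is 2029-07-10.
Next Wednesday: 2029-07-11.

2029-07-11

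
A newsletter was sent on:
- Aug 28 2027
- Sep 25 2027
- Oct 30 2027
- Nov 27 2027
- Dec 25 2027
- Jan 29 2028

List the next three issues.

Every date is a Saturday; gaps 28, 35, 28, 28, 35 days.
Each is the last Saturday of its month (at least one falls on the 29th or later, ruling out '4th Saturday').
February 2028 ends with Saturday Feb 26 2028.
Last Saturday of March 2028: Mar 25 2028.
April 2028 ends with Saturday Apr 29 2028.

Feb 26 2028, Mar 25 2028, Apr 29 2028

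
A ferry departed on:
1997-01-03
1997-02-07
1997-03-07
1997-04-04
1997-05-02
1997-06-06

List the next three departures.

1997-07-04, 1997-08-01, 1997-09-05

All dates are Fridays, 35, 28, 28, 28, 35 days apart.
Specifically, the 1st Friday of each month.
July 1997 — 1st Friday is 1997-07-04.
August 1997 — 1st Friday is 1997-08-01.
1st Friday of September 1997: 1997-09-05.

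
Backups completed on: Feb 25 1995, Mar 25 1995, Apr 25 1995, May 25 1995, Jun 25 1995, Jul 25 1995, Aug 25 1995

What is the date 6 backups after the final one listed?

Feb 25 1996

Gaps: 28, 31, 30, 31, 30, 31 days — not constant. Every event is on the 25th of the month.
Pattern: the 25th of each month.
Next: September 1995 → Sep 25 1995.
October 1995: Oct 25 1995.
November 1995: Nov 25 1995.
Next: December 1995 → Dec 25 1995.
Next: January 1996 → Jan 25 1996.
February 1996: Feb 25 1996.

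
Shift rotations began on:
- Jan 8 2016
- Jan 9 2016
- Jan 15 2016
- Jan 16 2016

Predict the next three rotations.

Jan 22 2016, Jan 23 2016, Jan 29 2016

The gap pattern 1, 6, 1 repeats every 2 events.
These are the Fridays and Saturdays of each week.
The following Friday is Jan 22 2016.
The following Saturday is Jan 23 2016.
The following Friday is Jan 29 2016.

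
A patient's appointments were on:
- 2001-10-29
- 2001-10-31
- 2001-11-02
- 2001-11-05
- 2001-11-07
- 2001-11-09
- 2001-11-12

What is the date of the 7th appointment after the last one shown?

Every event lands on a Monday or Wednesday or Friday (gaps cycle 2, 2, 3, 2, 2, 3).
So the schedule is: every Monday, Wednesday and Friday.
The following Wednesday is 2001-11-14.
Next Friday: 2001-11-16.
Next Monday: 2001-11-19.
Next Wednesday: 2001-11-21.
The following Friday is 2001-11-23.
The following Monday is 2001-11-26.
Next Wednesday: 2001-11-28.

2001-11-28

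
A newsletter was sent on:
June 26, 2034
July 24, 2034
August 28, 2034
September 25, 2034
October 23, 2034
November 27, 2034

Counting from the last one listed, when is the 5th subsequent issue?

Gaps: 28, 35, 28, 28, 35 days — a mix of 28 and 35. Every date is a Monday.
Each is the 4th Monday of its month.
December 2034 — 4th Monday is December 25, 2034.
4th Monday of January 2035: January 22, 2035.
4th Monday of February 2035: February 26, 2035.
4th Monday of March 2035: March 26, 2035.
4th Monday of April 2035: April 23, 2035.

April 23, 2035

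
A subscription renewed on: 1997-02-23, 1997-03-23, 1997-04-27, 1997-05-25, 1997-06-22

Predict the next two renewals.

1997-07-27, 1997-08-24

Gaps: 28, 35, 28, 28 days — a mix of 28 and 35. Every date is a Sunday.
Each is the 4th Sunday of its month.
4th Sunday of July 1997: 1997-07-27.
August 1997 — 4th Sunday is 1997-08-24.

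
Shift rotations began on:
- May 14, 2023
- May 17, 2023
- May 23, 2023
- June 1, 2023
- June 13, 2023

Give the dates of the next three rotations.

June 28, 2023; July 16, 2023; August 6, 2023

Intervals are 3, 6, 9, 12 days — an arithmetic progression with common difference 3.
Next gap: 15 days. June 13, 2023 + 15 days = June 28, 2023.
Next gap: 18 days. June 28, 2023 + 18 days = July 16, 2023.
Next gap: 21 days. July 16, 2023 + 21 days = August 6, 2023.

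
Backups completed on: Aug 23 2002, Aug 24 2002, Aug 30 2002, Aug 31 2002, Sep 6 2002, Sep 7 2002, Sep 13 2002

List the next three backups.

Gaps: 1, 6, 1, 6, 1, 6 days — not constant, but cyclic with period 2.
The events fall on every Friday and Saturday.
Next Saturday: Sep 14 2002.
Next Friday: Sep 20 2002.
Next Saturday: Sep 21 2002.

Sep 14 2002, Sep 20 2002, Sep 21 2002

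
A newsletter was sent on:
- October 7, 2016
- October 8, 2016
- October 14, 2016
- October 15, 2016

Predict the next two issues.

October 21, 2016; October 22, 2016

Every event lands on a Friday or Saturday (gaps cycle 1, 6, 1).
So the schedule is: every Friday and Saturday.
Next Friday: October 21, 2016.
Next Saturday: October 22, 2016.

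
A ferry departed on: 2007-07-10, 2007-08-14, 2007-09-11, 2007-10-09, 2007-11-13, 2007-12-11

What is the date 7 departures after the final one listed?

2008-07-08

Gaps: 35, 28, 28, 35, 28 days — a mix of 28 and 35. Every date is a Tuesday.
Each is the 2nd Tuesday of its month.
2nd Tuesday of January 2008: 2008-01-08.
2nd Tuesday of February 2008: 2008-02-12.
March 2008 — 2nd Tuesday is 2008-03-11.
2nd Tuesday of April 2008: 2008-04-08.
2nd Tuesday of May 2008: 2008-05-13.
June 2008 — 2nd Tuesday is 2008-06-10.
July 2008 — 2nd Tuesday is 2008-07-08.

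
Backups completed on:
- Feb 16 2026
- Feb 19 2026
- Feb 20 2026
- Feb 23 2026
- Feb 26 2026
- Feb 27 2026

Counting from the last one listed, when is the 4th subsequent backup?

The gap pattern 3, 1, 3, 3, 1 repeats every 3 events.
These are the Mondays, Thursdays and Fridays of each week.
Next Monday: Mar 2 2026.
Next Thursday: Mar 5 2026.
The following Friday is Mar 6 2026.
Next Monday: Mar 9 2026.

Mar 9 2026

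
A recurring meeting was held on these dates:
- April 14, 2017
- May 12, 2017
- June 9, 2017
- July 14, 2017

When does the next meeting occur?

Gaps: 28, 28, 35 days — a mix of 28 and 35. Every date is a Friday.
Each is the 2nd Friday of its month.
2nd Friday of August 2017: August 11, 2017.

August 11, 2017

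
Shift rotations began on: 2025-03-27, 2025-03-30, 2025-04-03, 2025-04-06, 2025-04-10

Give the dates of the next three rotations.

Every event lands on a Thursday or Sunday (gaps cycle 3, 4, 3, 4).
So the schedule is: every Thursday and Sunday.
The following Sunday is 2025-04-13.
The following Thursday is 2025-04-17.
Next Sunday: 2025-04-20.

2025-04-13, 2025-04-17, 2025-04-20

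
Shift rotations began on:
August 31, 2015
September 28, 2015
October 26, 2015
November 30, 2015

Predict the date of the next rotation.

December 28, 2015

All Mondays; the gaps (28, 28, 35) vary with month length.
This is the last Monday of each month.
Last Monday of December 2015: December 28, 2015.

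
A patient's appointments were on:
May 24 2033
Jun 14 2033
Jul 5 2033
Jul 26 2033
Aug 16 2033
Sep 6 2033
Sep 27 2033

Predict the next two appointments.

Oct 18 2033, Nov 8 2033

Gaps between consecutive events: 21, 21, 21, 21, 21, 21 days — a constant 21-day interval.
Sep 27 2033 + 21 days = Oct 18 2033.
Oct 18 2033 + 21 days = Nov 8 2033.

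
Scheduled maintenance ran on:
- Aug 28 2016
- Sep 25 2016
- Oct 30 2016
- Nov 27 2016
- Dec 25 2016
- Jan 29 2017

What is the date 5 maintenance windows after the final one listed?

Jun 25 2017

These are Sundays with 28, 35, 28, 28, 35-day gaps.
Each is the final Sunday of its month — Oct 30 2016 is past the 28th, so '4th Sunday' doesn't fit.
Last Sunday of February 2017: Feb 26 2017.
Last Sunday of March 2017: Mar 26 2017.
April 2017 ends with Sunday Apr 30 2017.
Last Sunday of May 2017: May 28 2017.
June 2017 ends with Sunday Jun 25 2017.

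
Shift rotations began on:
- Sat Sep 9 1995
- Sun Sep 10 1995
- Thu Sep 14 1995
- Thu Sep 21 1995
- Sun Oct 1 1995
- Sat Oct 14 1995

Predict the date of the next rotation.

The spacing grows by 3 each time: 1, 4, 7, 10, 13 days.
Next gap: 16 days. Sat Oct 14 1995 + 16 days = Mon Oct 30 1995.

Mon Oct 30 1995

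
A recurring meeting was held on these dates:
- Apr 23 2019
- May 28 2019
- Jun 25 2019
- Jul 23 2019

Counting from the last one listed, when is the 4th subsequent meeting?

Nov 26 2019

These are Tuesdays at 28- or 35-day spacing (35, 28, 28).
The pattern: 4th Tuesday of the month.
August 2019 — 4th Tuesday is Aug 27 2019.
4th Tuesday of September 2019: Sep 24 2019.
4th Tuesday of October 2019: Oct 22 2019.
November 2019 — 4th Tuesday is Nov 26 2019.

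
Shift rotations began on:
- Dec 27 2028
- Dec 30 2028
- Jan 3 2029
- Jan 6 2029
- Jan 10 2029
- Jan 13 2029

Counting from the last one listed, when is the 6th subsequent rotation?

The gap pattern 3, 4, 3, 4, 3 repeats every 2 events.
These are the Wednesdays and Saturdays of each week.
The following Wednesday is Jan 17 2029.
Next Saturday: Jan 20 2029.
The following Wednesday is Jan 24 2029.
The following Saturday is Jan 27 2029.
The following Wednesday is Jan 31 2029.
The following Saturday is Feb 3 2029.

Feb 3 2029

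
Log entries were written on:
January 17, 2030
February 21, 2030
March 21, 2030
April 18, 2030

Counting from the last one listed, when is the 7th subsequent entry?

November 21, 2030

All dates are Thursdays, 35, 28, 28 days apart.
Specifically, the 3rd Thursday of each month.
3rd Thursday of May 2030: May 16, 2030.
June 2030 — 3rd Thursday is June 20, 2030.
3rd Thursday of July 2030: July 18, 2030.
August 2030 — 3rd Thursday is August 15, 2030.
September 2030 — 3rd Thursday is September 19, 2030.
October 2030 — 3rd Thursday is October 17, 2030.
3rd Thursday of November 2030: November 21, 2030.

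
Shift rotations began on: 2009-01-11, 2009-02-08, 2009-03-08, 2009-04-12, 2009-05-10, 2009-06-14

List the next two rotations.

These are Sundays at 28- or 35-day spacing (28, 28, 35, 28, 35).
The pattern: 2nd Sunday of the month.
July 2009 — 2nd Sunday is 2009-07-12.
August 2009 — 2nd Sunday is 2009-08-09.

2009-07-12, 2009-08-09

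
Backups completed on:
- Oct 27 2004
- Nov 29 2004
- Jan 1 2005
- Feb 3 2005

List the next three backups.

Mar 8 2005, Apr 10 2005, May 13 2005

The spacing is 33, 33, 33 days — always 33 days.
Feb 3 2005 + 33 days = Mar 8 2005.
Mar 8 2005 + 33 days = Apr 10 2005.
Apr 10 2005 + 33 days = May 13 2005.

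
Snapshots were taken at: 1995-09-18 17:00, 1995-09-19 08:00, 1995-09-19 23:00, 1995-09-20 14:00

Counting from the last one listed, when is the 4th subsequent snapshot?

1995-09-23 02:00

Gaps: 15, 15, 15 hours — each event is 15 hours after the previous one.
1995-09-20 14:00 + 15 h = 1995-09-21 05:00.
1995-09-21 05:00 + 15 h = 1995-09-21 20:00.
1995-09-21 20:00 + 15 h = 1995-09-22 11:00.
1995-09-22 11:00 + 15 h = 1995-09-23 02:00.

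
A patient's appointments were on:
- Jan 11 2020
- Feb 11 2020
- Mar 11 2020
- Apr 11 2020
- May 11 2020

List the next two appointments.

Jun 11 2020, Jul 11 2020

The day-of-month is always 11 (31, 29, 31, 30 days between events).
So this recurs on the 11th of each month.
June 2020: Jun 11 2020.
July 2020: Jul 11 2020.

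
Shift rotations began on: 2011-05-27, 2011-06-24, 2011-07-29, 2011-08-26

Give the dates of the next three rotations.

2011-09-30, 2011-10-28, 2011-11-25

Every date is a Friday; gaps 28, 35, 28 days.
Each is the last Friday of its month (at least one falls on the 29th or later, ruling out '4th Friday').
Last Friday of September 2011: 2011-09-30.
October 2011 ends with Friday 2011-10-28.
November 2011 ends with Friday 2011-11-25.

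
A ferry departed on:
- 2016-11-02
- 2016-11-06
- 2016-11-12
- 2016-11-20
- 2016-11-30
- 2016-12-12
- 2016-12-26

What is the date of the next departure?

2017-01-11

The spacing grows by 2 each time: 4, 6, 8, 10, 12, 14 days.
Next gap: 16 days. 2016-12-26 + 16 days = 2017-01-11.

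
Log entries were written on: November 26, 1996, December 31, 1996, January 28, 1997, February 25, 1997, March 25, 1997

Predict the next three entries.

All Tuesdays; the gaps (35, 28, 28, 28) vary with month length.
This is the last Tuesday of each month.
Last Tuesday of April 1997: April 29, 1997.
Last Tuesday of May 1997: May 27, 1997.
June 1997 ends with Tuesday June 24, 1997.

April 29, 1997; May 27, 1997; June 24, 1997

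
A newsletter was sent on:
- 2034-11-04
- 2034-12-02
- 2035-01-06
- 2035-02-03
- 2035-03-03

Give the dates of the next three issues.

2035-04-07, 2035-05-05, 2035-06-02

Gaps: 28, 35, 28, 28 days — a mix of 28 and 35. Every date is a Saturday.
Each is the 1st Saturday of its month.
April 2035 — 1st Saturday is 2035-04-07.
May 2035 — 1st Saturday is 2035-05-05.
1st Saturday of June 2035: 2035-06-02.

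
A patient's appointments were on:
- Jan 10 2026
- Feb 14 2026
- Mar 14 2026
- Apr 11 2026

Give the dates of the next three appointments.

Gaps: 35, 28, 28 days — a mix of 28 and 35. Every date is a Saturday.
Each is the 2nd Saturday of its month.
2nd Saturday of May 2026: May 9 2026.
2nd Saturday of June 2026: Jun 13 2026.
2nd Saturday of July 2026: Jul 11 2026.

May 9 2026, Jun 13 2026, Jul 11 2026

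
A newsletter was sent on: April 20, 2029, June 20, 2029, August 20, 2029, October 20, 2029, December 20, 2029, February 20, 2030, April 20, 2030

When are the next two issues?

June 20, 2030; August 20, 2030

Each date is the 20th; the gaps (61, 61, 61, 61, 62, 59) track the month lengths.
The rule is the 20th of every 2 months.
Next: June 2030 → June 20, 2030.
Next: August 2030 → August 20, 2030.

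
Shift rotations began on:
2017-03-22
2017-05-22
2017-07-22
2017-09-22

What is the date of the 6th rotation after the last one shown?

The day-of-month is always 22 (61, 61, 62 days between events).
So this recurs on the 22nd of every 2 months.
November 2017: 2017-11-22.
January 2018: 2018-01-22.
Next: March 2018 → 2018-03-22.
May 2018: 2018-05-22.
Next: July 2018 → 2018-07-22.
September 2018: 2018-09-22.

2018-09-22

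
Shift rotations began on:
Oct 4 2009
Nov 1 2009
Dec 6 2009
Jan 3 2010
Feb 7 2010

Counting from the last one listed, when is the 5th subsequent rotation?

These are Sundays at 28- or 35-day spacing (28, 35, 28, 35).
The pattern: 1st Sunday of the month.
1st Sunday of March 2010: Mar 7 2010.
April 2010 — 1st Sunday is Apr 4 2010.
May 2010 — 1st Sunday is May 2 2010.
1st Sunday of June 2010: Jun 6 2010.
1st Sunday of July 2010: Jul 4 2010.

Jul 4 2010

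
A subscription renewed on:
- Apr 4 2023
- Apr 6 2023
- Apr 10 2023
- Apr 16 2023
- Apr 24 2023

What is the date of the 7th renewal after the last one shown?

Intervals are 2, 4, 6, 8 days — an arithmetic progression with common difference 2.
Next gap: 10 days. Apr 24 2023 + 10 days = May 4 2023.
Next gap: 12 days. May 4 2023 + 12 days = May 16 2023.
Next gap: 14 days. May 16 2023 + 14 days = May 30 2023.
Next gap: 16 days. May 30 2023 + 16 days = Jun 15 2023.
Next gap: 18 days. Jun 15 2023 + 18 days = Jul 3 2023.
Next gap: 20 days. Jul 3 2023 + 20 days = Jul 23 2023.
Next gap: 22 days. Jul 23 2023 + 22 days = Aug 14 2023.

Aug 14 2023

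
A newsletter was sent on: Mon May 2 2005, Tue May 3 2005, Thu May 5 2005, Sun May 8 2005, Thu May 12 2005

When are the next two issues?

Tue May 17 2005, Mon May 23 2005

Gaps: 1, 2, 3, 4 days — each gap is 1 larger than the previous one.
Next gap: 5 days. Thu May 12 2005 + 5 days = Tue May 17 2005.
Next gap: 6 days. Tue May 17 2005 + 6 days = Mon May 23 2005.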